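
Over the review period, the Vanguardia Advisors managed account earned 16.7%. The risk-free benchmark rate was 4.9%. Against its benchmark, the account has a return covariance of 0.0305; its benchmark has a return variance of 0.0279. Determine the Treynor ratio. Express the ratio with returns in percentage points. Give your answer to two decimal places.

10.79

β = Cov / Var = 0.0305 / 0.0279 = 1.0932
Treynor = (Rp − Rf) / β = (16.7% − 4.9%) / 1.0932 = 11.80 / 1.0932 = 10.7940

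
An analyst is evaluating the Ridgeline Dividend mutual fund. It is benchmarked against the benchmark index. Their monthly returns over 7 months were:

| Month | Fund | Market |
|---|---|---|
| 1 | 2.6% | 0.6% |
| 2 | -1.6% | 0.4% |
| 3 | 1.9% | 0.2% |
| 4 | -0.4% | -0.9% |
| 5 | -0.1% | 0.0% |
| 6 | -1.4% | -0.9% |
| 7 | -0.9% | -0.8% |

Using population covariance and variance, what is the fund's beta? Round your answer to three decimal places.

r̄p = 0.0143%,  r̄m = -0.2000%
Cov = Σ(rp − r̄p)(rm − r̄m) / 7 = 0.5229
Var(rm) = Σ(rm − r̄m)² / 7 = 0.3629
β = Cov / Var = 0.5229 / 0.3629 = 1.4409

1.441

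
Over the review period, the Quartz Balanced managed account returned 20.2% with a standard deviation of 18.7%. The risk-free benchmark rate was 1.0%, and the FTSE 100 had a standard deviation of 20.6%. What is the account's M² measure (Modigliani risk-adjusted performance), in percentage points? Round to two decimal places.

Sharpe = (Rp − Rf) / σp = (20.2% − 1.0%) / 18.7% = 1.0267
M² = Rf + Sharpe × σm = 1.0% + 1.0267 × 20.6% = 22.1500%

22.15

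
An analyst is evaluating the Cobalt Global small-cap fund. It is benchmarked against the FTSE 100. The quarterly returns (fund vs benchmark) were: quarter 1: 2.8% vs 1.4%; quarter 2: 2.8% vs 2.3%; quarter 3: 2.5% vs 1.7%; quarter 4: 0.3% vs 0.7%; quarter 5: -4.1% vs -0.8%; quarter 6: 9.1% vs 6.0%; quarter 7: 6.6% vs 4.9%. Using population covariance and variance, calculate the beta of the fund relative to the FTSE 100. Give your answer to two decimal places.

1.74

r̄p = 2.8571%,  r̄m = 2.3143%
Cov = Σ(rp − r̄p)(rm − r̄m) / 7 = 8.3935
Var(rm) = Σ(rm − r̄m)² / 7 = 4.8269
β = Cov / Var = 8.3935 / 4.8269 = 1.7389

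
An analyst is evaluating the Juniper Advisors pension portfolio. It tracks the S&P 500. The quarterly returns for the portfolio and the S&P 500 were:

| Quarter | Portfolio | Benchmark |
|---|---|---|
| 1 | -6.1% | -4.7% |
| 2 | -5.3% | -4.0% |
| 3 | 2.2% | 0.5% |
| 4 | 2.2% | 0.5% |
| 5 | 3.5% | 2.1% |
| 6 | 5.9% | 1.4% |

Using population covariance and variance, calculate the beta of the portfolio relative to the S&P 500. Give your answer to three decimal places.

1.651

r̄p = 0.4000%,  r̄m = -0.7000%
Cov = Σ(rp − r̄p)(rm − r̄m) / 6 = 11.5600
Var(rm) = Σ(rm − r̄m)² / 6 = 7.0033
β = Cov / Var = 11.5600 / 7.0033 = 1.6507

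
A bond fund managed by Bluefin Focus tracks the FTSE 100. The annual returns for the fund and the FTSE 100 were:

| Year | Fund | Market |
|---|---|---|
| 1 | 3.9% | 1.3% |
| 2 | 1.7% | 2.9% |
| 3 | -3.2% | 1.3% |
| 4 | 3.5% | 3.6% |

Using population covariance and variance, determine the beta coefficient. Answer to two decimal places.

r̄p = 1.4750%,  r̄m = 2.2750%
Cov = Σ(rp − r̄p)(rm − r̄m) / 4 = 1.2544
Var(rm) = Σ(rm − r̄m)² / 4 = 1.0119
β = Cov / Var = 1.2544 / 1.0119 = 1.2396

1.24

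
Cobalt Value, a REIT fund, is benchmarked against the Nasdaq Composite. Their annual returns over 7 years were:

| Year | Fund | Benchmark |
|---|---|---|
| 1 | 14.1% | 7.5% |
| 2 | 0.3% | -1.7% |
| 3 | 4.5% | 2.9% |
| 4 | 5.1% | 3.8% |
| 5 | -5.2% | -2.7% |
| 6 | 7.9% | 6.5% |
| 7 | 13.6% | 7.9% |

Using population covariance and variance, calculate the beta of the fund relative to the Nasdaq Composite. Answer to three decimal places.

r̄p = 5.7571%,  r̄m = 3.4571%
Cov = Σ(rp − r̄p)(rm − r̄m) / 7 = 24.4539
Var(rm) = Σ(rm − r̄m)² / 7 = 15.7539
β = Cov / Var = 24.4539 / 15.7539 = 1.5522

1.552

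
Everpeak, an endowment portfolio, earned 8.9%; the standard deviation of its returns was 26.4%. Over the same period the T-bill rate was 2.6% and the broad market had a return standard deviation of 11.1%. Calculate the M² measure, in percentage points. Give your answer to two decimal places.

Sharpe = (Rp − Rf) / σp = (8.9% − 2.6%) / 26.4% = 0.2386
M² = Rf + Sharpe × σm = 2.6% + 0.2386 × 11.1% = 5.2485%

5.25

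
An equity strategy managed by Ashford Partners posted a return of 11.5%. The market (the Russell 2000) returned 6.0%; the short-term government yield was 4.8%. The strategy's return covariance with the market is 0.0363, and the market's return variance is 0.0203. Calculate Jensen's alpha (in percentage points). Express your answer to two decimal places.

4.55

β = Cov / Var = 0.0363 / 0.0203 = 1.7882
E[R] = Rf + β(Rm − Rf) = 4.8% + 1.7882 × (6.0% − 4.8%) = 6.9458%
α = Rp − E[R] = 11.5% − 6.9458% = 4.5542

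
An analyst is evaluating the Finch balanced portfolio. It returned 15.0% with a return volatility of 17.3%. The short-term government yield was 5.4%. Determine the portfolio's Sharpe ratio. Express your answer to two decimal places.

Sharpe = (Rp − Rf) / σp = (15.0% − 5.4%) / 17.3% = 9.60% / 17.3% = 0.5549

0.55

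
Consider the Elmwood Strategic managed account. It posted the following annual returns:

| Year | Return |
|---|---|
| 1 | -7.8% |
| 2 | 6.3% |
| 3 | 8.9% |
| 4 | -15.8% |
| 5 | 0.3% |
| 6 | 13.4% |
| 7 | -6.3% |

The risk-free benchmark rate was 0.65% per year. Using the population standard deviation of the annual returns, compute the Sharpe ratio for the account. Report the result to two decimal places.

-0.08

Mean return μ = -1.00 / 7 = -0.1429%
Σ(r − μ)² = 648.5771; population σ = √(648.5771/7) = 9.6257%
Sharpe = (μ − rf) / σ = (-0.1429 − 0.65) / 9.6257 = -0.7929 / 9.6257 = -0.0824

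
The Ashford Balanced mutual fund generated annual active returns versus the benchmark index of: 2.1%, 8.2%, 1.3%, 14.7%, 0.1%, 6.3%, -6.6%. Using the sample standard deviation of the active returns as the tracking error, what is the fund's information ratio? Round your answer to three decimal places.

0.550

μ = (2.1 + 8.2 + 1.3 + 14.7 + 0.1 + 6.3 − 6.6) / 7 = 26.10 / 7 = 3.7286%
Sample σ = √[Σ(r − μ)² / 6] = √[275.3743 / 6] = √45.8957 = 6.7746%
IR = μ / tracking error = 3.7286 / 6.7746 = 0.5504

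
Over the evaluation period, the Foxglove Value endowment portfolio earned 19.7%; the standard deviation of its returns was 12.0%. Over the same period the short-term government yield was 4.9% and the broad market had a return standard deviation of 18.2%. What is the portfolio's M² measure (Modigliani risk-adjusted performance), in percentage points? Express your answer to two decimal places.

Sharpe = (Rp − Rf) / σp = (19.7% − 4.9%) / 12.0% = 1.2333
M² = Rf + Sharpe × σm = 4.9% + 1.2333 × 18.2% = 27.3461%

27.35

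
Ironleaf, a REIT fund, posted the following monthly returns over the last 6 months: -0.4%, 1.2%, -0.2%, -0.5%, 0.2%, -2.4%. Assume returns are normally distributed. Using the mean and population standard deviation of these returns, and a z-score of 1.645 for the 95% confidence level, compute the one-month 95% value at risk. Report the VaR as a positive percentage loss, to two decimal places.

μ = (-0.4 + 1.2 − 0.2 − 0.5 + 0.2 − 2.4) / 6 = -0.3500%
Σ(r − μ)² = (-0.4 − (-0.3500))² + (1.2 − (-0.3500))² + … = 6.9550
population σ = √(6.9550 / 6) = √1.1592 = 1.0767%
VaR = −(μ − z·σ) = −(-0.3500 − 1.645 × 1.0767) = −(-2.1212) = 2.1212%

2.12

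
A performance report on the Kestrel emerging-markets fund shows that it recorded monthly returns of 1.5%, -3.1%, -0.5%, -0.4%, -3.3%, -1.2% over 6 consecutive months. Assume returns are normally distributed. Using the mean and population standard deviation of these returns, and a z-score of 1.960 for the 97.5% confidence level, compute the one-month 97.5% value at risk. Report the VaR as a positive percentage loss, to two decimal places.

Mean return r̄ = -7.00 / 6 = -1.1667%
Population σ = √[Σ(r − r̄)² / 6] = √[16.4333 / 6] = √2.7389 = 1.6550%
VaR = −(r̄ − z·σ) = −(-1.1667 − 1.960 × 1.6550) = −(-4.4105) = 4.4105%

4.41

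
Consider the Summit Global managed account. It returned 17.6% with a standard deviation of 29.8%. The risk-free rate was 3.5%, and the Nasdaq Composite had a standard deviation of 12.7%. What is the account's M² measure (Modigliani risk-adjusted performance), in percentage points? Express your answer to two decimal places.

9.51

Sharpe = (Rp − Rf) / σp = (17.6% − 3.5%) / 29.8% = 0.4732
M² = Rf + Sharpe × σm = 3.5% + 0.4732 × 12.7% = 9.5096%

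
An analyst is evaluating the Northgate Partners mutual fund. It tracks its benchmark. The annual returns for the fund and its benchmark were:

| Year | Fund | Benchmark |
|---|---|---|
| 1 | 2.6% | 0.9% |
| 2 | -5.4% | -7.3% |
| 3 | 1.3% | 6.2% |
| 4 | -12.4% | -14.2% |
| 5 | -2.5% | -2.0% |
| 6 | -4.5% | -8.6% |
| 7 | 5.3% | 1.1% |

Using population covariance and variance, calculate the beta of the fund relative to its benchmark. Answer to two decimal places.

0.76

r̄p = -2.2286%,  r̄m = -3.4143%
Cov = Σ(rp − r̄p)(rm − r̄m) / 7 = 31.7382
Var(rm) = Σ(rm − r̄m)² / 7 = 41.6784
β = Cov / Var = 31.7382 / 41.6784 = 0.7615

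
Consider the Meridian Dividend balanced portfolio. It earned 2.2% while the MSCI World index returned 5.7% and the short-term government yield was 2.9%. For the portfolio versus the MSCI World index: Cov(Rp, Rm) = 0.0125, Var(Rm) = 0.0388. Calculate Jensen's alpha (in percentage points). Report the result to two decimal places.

β = Cov / Var = 0.0125 / 0.0388 = 0.3222
E[R] = Rf + β(Rm − Rf) = 2.9% + 0.3222 × (5.7% − 2.9%) = 3.8022%
α = Rp − E[R] = 2.2% − 3.8022% = -1.6022

-1.60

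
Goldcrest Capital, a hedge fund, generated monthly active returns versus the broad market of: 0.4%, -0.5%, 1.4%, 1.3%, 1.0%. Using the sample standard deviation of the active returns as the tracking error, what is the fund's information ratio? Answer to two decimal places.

0.92

r̄ = (0.4 − 0.5 + 1.4 + 1.3 + 1) / 5 = 0.7200%
Σ(r − r̄)² = 2.4680; sample σ = √(2.4680/4) = 0.7855%
IR = r̄ / tracking error = 0.7200 / 0.7855 = 0.9166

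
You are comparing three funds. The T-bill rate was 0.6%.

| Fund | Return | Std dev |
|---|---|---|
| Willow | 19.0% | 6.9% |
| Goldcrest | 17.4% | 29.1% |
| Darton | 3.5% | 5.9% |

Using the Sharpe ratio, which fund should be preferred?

Willow: Sharpe ratio = (19.0% − 0.6%) / 6.9% = 2.667
Goldcrest: Sharpe ratio = (17.4% − 0.6%) / 29.1% = 0.577
Darton: Sharpe ratio = (3.5% − 0.6%) / 5.9% = 0.492
Highest: Willow (2.667).

Willow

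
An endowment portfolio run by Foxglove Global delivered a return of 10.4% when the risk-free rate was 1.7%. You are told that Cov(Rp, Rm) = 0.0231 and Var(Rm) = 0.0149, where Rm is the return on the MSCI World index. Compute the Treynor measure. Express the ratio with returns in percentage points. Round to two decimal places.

5.61

β = Cov / Var = 0.0231 / 0.0149 = 1.5503
Treynor = (Rp − Rf) / β = (10.4% − 1.7%) / 1.5503 = 8.70 / 1.5503 = 5.6118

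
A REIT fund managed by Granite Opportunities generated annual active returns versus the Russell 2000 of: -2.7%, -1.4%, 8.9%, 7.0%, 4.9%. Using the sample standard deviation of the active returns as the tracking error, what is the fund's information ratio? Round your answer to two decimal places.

r̄ = (-2.7 − 1.4 + 8.9 + 7 + 4.9) / 5 = 3.3400%
Sample σ = √[Σ(r − r̄)² / 4] = √[105.6920 / 4] = √26.4230 = 5.1403%
IR = r̄ / tracking error = 3.3400 / 5.1403 = 0.6498

0.65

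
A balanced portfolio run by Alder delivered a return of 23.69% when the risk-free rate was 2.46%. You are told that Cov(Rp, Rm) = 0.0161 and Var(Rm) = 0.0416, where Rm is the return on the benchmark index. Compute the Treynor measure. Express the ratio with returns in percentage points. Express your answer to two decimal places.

54.86

β = Cov / Var = 0.0161 / 0.0416 = 0.3870
Treynor = (Rp − Rf) / β = (23.69% − 2.46%) / 0.3870 = 21.23 / 0.3870 = 54.8579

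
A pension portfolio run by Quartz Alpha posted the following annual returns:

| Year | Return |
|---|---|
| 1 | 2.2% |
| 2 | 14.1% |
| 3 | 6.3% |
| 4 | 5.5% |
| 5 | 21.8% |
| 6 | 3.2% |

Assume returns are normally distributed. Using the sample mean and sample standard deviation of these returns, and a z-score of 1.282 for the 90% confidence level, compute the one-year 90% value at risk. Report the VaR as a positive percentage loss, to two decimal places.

0.90

Mean return r̄ = 53.10 / 6 = 8.8500%
Sample σ = √[Σ(r − r̄)² / 5] = √[289.1350 / 5] = √57.8270 = 7.6044%
VaR = −(r̄ − z·σ) = −(8.8500 − 1.282 × 7.6044) = −(-0.8988) = 0.8988%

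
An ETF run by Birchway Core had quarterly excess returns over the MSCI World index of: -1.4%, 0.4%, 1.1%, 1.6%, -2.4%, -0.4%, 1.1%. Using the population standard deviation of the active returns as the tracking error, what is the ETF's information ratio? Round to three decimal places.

0.000

r̄ = (-1.4 + 0.4 + 1.1 + 1.6 − 2.4 − 0.4 + 1.1) / 7 = 0.0000%
Population σ = √[Σ(r − r̄)² / 7] = √[13.0200 / 7] = √1.8600 = 1.3638%
IR = r̄ / tracking error = 0.0000 / 1.3638 = 0.0000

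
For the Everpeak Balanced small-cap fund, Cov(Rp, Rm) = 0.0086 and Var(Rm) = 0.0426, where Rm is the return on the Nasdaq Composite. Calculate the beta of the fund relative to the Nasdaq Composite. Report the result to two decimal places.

0.20

β = Cov(Rp, Rm) / Var(Rm) = 0.0086 / 0.0426 = 0.2019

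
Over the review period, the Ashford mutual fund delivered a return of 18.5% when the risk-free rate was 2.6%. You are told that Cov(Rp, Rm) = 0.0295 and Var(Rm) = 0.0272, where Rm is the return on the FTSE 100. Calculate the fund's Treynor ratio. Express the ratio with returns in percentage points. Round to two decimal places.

β = Cov / Var = 0.0295 / 0.0272 = 1.0846
Treynor = (Rp − Rf) / β = (18.5% − 2.6%) / 1.0846 = 15.90 / 1.0846 = 14.6598

14.66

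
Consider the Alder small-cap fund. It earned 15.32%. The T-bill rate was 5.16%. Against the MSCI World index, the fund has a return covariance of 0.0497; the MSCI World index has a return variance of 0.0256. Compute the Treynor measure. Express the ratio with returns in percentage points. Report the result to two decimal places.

β = Cov / Var = 0.0497 / 0.0256 = 1.9414
Treynor = (Rp − Rf) / β = (15.32% − 5.16%) / 1.9414 = 10.16 / 1.9414 = 5.2333

5.23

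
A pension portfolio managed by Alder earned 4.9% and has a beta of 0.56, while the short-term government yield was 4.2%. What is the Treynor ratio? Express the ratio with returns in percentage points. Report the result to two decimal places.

Treynor = (Rp − Rf) / β = (4.9% − 4.2%) / 0.56 = 0.70 / 0.56 = 1.2500

1.25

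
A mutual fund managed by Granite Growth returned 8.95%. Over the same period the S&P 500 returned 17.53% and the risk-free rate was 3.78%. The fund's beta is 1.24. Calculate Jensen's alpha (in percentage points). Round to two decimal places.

CAPM expected return = Rf + β(Rm − Rf) = 3.78% + 1.24 × (17.53% − 3.78%) = 3.78 + 1.24 × 13.75 = 20.8300%
Jensen's α = Rp − E[R] = 8.95% − 20.8300% = -11.8800

-11.88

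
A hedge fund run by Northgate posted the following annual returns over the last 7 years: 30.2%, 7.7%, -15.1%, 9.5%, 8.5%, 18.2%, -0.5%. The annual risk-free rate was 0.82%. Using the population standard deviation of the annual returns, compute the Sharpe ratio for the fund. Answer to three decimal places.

Mean return r̄ = 58.50 / 7 = 8.3571%
Σ(r − r̄)² = (30.2 − 8.3571)² + (7.7 − 8.3571)² + (-15.1 − 8.3571)² + … = 1204.4371
population σ = √(1204.4371 / 7) = √172.0624 = 13.1173%
Sharpe = (r̄ − rf) / σ = (8.3571 − 0.82) / 13.1173 = 7.5371 / 13.1173 = 0.5746

0.575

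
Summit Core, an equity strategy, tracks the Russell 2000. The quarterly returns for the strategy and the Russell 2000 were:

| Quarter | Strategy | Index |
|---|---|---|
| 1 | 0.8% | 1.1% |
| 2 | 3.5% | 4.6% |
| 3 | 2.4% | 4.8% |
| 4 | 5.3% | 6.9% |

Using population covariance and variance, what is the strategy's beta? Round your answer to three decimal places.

r̄p = 3.0000%,  r̄m = 4.3500%
Cov = Σ(rp − r̄p)(rm − r̄m) / 4 = 3.2175
Var(rm) = Σ(rm − r̄m)² / 4 = 4.3325
β = Cov / Var = 3.2175 / 4.3325 = 0.7426

0.743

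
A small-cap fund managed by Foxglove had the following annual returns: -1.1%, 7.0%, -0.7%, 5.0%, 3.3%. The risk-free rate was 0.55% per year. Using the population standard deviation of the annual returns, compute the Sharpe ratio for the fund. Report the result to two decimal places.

0.68

r̄ = (-1.1 + 7 − 0.7 + 5 + 3.3) / 5 = 2.7000%
Σ(r − r̄)² = (-1.1 − 2.7000)² + (7 − 2.7000)² + … = 50.1400
σ = √[50.1400 / 5] = 3.1667%
Sharpe = (r̄ − rf) / σ = (2.7000 − 0.55) / 3.1667 = 2.1500 / 3.1667 = 0.6789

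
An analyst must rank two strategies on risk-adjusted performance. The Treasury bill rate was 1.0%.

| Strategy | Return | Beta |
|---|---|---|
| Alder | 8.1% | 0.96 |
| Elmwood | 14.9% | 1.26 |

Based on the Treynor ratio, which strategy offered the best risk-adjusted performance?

Alder: Treynor = (8.1% − 1.0%) / 0.96 = 7.396
Elmwood: Treynor = (14.9% − 1.0%) / 1.26 = 11.032
Highest: Elmwood (11.032).

Elmwood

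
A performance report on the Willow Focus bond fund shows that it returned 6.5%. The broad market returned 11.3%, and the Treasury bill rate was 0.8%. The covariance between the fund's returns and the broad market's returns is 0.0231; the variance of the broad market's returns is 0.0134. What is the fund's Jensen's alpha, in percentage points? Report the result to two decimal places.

β = Cov / Var = 0.0231 / 0.0134 = 1.7239
E[R] = Rf + β(Rm − Rf) = 0.8% + 1.7239 × (11.3% − 0.8%) = 18.9010%
α = Rp − E[R] = 6.5% − 18.9010% = -12.4010

-12.40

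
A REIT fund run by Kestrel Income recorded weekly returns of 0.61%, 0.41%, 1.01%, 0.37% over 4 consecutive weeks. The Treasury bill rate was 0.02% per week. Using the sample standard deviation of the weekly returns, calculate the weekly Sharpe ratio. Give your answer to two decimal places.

r̄ = (0.61 + 0.41 + 1.01 + 0.37) / 4 = 2.400 / 4 = 0.6000%
Sample std dev = √[0.2572 / 3] = 0.2928%
Sharpe = (r̄ − rf) / σ = (0.6000 − 0.02) / 0.2928 = 0.5800 / 0.2928 = 1.9809

1.98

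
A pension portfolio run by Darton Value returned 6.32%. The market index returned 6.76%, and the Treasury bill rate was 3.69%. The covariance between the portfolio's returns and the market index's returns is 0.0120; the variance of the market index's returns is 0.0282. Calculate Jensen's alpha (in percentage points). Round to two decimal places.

β = Cov / Var = 0.0120 / 0.0282 = 0.4255
E[R] = Rf + β(Rm − Rf) = 3.69% + 0.4255 × (6.76% − 3.69%) = 4.9963%
α = Rp − E[R] = 6.32% − 4.9963% = 1.3237

1.32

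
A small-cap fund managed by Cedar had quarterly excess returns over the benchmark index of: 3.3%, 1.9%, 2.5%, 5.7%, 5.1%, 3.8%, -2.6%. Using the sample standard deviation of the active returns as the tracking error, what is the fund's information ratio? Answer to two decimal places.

1.03

Mean return r̄ = 19.70 / 7 = 2.8143%
Σ(r − r̄)² = 45.0086; sample σ = √(45.0086/6) = 2.7389%
IR = r̄ / tracking error = 2.8143 / 2.7389 = 1.0275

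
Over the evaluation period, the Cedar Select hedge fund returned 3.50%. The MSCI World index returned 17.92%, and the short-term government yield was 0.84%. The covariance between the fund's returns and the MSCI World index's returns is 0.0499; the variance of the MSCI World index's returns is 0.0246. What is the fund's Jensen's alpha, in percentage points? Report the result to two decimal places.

-31.99

β = Cov / Var = 0.0499 / 0.0246 = 2.0285
E[R] = Rf + β(Rm − Rf) = 0.84% + 2.0285 × (17.92% − 0.84%) = 35.4868%
α = Rp − E[R] = 3.50% − 35.4868% = -31.9868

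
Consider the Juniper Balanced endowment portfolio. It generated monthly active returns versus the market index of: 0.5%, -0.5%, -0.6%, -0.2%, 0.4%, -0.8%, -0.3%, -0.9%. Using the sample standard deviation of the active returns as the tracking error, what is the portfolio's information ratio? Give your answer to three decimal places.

-0.579

r̄ = (0.5 − 0.5 − 0.6 − 0.2 + 0.4 − 0.8 − 0.3 − 0.9) / 8 = -0.3000%
Sample σ = √[Σ(r − r̄)² / 7] = √[1.8800 / 7] = √0.2686 = 0.5183%
IR = r̄ / tracking error = -0.3000 / 0.5183 = -0.5788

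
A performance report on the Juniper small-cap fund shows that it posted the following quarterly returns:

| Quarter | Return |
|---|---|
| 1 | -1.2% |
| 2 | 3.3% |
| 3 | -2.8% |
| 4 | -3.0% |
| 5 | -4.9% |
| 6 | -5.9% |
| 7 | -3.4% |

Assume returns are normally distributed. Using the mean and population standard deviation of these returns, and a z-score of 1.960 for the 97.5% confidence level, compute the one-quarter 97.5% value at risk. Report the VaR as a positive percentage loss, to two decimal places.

7.99

μ = (-1.2 + 3.3 − 2.8 − 3 − 4.9 − 5.9 − 3.4) / 7 = -2.5571%
Population std dev = √[53.7771 / 7] = 2.7717%
VaR = −(μ − z·σ) = −(-2.5571 − 1.960 × 2.7717) = −(-7.9896) = 7.9896%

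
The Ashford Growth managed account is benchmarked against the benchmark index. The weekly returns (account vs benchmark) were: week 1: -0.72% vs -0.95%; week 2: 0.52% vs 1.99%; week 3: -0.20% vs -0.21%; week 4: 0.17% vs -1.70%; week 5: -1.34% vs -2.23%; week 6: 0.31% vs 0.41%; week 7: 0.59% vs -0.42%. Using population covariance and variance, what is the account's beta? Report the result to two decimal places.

0.34

r̄p = -0.0957%,  r̄m = -0.4443%
Cov = Σ(rp − r̄p)(rm − r̄m) / 7 = 0.5774
Var(rm) = Σ(rm − r̄m)² / 7 = 1.6761
β = Cov / Var = 0.5774 / 1.6761 = 0.3445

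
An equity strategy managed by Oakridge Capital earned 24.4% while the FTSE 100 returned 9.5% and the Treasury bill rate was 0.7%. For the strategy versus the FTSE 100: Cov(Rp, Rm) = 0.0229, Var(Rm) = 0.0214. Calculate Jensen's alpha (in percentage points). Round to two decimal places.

β = Cov / Var = 0.0229 / 0.0214 = 1.0701
E[R] = Rf + β(Rm − Rf) = 0.7% + 1.0701 × (9.5% − 0.7%) = 10.1169%
α = Rp − E[R] = 24.4% − 10.1169% = 14.2831

14.28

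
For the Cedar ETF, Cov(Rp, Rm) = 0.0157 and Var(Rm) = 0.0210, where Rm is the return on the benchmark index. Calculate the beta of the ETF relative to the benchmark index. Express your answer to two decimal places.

β = Cov(Rp, Rm) / Var(Rm) = 0.0157 / 0.0210 = 0.7476

0.75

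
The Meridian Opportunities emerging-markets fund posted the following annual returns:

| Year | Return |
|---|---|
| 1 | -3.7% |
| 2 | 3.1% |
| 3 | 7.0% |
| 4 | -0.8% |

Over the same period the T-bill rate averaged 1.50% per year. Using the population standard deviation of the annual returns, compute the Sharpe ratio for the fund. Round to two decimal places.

-0.02

μ = (-3.7 + 3.1 + 7 − 0.8) / 4 = 5.60 / 4 = 1.4000%
Σ(r − μ)² = (-3.7 − 1.4000)² + (3.1 − 1.4000)² + (7 − 1.4000)² + … = 65.1000
population σ = √(65.1000 / 4) = √16.2750 = 4.0342%
Sharpe = (μ − rf) / σ = (1.4000 − 1.5) / 4.0342 = -0.1000 / 4.0342 = -0.0248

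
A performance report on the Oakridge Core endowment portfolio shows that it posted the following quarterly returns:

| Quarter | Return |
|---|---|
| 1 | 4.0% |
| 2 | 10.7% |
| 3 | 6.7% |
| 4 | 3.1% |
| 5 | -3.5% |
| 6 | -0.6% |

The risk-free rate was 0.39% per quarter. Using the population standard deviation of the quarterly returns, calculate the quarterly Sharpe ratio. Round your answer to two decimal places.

r̄ = (4 + 10.7 + 6.7 + 3.1 − 3.5 − 0.6) / 6 = 3.4000%
Σ(r − r̄)² = (4 − 3.4000)² + (10.7 − 3.4000)² + … = 128.2400
σ = √[128.2400 / 6] = 4.6231%
Sharpe = (r̄ − rf) / σ = (3.4000 − 0.39) / 4.6231 = 3.0100 / 4.6231 = 0.6511

0.65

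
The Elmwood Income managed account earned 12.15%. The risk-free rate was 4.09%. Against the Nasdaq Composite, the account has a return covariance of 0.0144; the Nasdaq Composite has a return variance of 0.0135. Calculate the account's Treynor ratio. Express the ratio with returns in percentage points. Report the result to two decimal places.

7.56

β = Cov / Var = 0.0144 / 0.0135 = 1.0667
Treynor = (Rp − Rf) / β = (12.15% − 4.09%) / 1.0667 = 8.06 / 1.0667 = 7.5560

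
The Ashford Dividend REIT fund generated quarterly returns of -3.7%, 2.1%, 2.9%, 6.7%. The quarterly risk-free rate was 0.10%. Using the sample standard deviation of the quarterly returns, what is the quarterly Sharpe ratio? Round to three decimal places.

Mean return r̄ = 8.00 / 4 = 2.0000%
Σ(r − r̄)² = (-3.7 − 2.0000)² + (2.1 − 2.0000)² + (2.9 − 2.0000)² + … = 55.4000
σ = √[55.4000 / 3] = 4.2973%
Sharpe = (r̄ − rf) / σ = (2.0000 − 0.1) / 4.2973 = 1.9000 / 4.2973 = 0.4421

0.442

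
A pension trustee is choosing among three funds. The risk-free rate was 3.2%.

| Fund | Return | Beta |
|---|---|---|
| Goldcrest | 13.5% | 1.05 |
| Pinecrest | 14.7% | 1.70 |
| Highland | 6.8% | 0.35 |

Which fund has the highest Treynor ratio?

Highland

Goldcrest: Treynor = (13.5% − 3.2%) / 1.05 = 9.810
Pinecrest: Treynor = (14.7% − 3.2%) / 1.70 = 6.765
Highland: Treynor = (6.8% − 3.2%) / 0.35 = 10.286
Highest: Highland (10.286).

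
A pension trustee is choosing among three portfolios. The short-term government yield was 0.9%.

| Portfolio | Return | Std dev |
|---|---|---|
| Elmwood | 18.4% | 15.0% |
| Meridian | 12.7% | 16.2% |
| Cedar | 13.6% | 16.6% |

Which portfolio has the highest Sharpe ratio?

Elmwood: Sharpe ratio = (18.4% − 0.9%) / 15.0% = 1.167
Meridian: Sharpe ratio = (12.7% − 0.9%) / 16.2% = 0.728
Cedar: Sharpe ratio = (13.6% − 0.9%) / 16.6% = 0.765
Highest: Elmwood (1.167).

Elmwood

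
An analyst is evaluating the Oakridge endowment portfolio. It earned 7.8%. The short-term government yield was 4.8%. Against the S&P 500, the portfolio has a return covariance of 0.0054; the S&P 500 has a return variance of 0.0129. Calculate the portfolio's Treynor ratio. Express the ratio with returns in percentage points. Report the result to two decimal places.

β = Cov / Var = 0.0054 / 0.0129 = 0.4186
Treynor = (Rp − Rf) / β = (7.8% − 4.8%) / 0.4186 = 3.00 / 0.4186 = 7.1667

7.17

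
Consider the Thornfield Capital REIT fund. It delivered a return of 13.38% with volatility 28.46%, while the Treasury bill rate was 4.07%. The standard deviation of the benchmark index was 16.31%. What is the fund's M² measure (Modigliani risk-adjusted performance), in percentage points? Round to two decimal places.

Sharpe = (Rp − Rf) / σp = (13.38% − 4.07%) / 28.46% = 0.3271
M² = Rf + Sharpe × σm = 4.07% + 0.3271 × 16.31% = 9.4050%

9.41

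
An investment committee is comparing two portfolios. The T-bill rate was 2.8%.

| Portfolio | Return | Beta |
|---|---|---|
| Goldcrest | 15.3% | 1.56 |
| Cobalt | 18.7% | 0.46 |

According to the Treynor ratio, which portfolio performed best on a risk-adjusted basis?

Cobalt

Goldcrest: Treynor = (15.3% − 2.8%) / 1.56 = 8.013
Cobalt: Treynor = (18.7% − 2.8%) / 0.46 = 34.565
Highest: Cobalt (34.565).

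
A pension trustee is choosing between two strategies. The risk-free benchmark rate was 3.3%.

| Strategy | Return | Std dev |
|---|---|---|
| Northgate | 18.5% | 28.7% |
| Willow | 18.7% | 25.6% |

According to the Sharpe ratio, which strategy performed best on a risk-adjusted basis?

Northgate: Sharpe ratio = (18.5% − 3.3%) / 28.7% = 0.530
Willow: Sharpe ratio = (18.7% − 3.3%) / 25.6% = 0.602
Highest: Willow (0.602).

Willow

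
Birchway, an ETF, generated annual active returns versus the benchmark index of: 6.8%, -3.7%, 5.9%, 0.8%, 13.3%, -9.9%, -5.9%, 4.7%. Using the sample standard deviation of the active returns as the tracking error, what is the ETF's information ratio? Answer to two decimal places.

Mean return r̄ = 12.00 / 8 = 1.5000%
Σ(r − r̄)² = (6.8 − 1.5000)² + (-3.7 − 1.5000)² + … = 409.1800
σ = √[409.1800 / 7] = 7.6455%
IR = r̄ / tracking error = 1.5000 / 7.6455 = 0.1962

0.20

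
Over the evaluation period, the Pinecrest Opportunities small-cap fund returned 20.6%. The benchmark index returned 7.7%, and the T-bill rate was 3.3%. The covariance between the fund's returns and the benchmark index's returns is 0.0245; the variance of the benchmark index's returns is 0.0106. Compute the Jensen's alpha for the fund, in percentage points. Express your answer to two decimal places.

β = Cov / Var = 0.0245 / 0.0106 = 2.3113
E[R] = Rf + β(Rm − Rf) = 3.3% + 2.3113 × (7.7% − 3.3%) = 13.4697%
α = Rp − E[R] = 20.6% − 13.4697% = 7.1303

7.13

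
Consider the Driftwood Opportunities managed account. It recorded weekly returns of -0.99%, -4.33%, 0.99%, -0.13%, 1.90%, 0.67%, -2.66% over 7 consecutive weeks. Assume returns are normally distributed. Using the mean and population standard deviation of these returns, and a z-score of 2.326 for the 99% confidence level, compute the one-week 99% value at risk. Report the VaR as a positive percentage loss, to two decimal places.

5.38

r̄ = (-0.99 − 4.33 + 0.99 − 0.13 + 1.9 + 0.67 − 2.66) / 7 = -4.550 / 7 = -0.6500%
Σ(r − r̄)² = (-0.99 − (-0.6500))² + (-4.33 − (-0.6500))² + (0.99 − (-0.6500))² + … = 28.9030
population σ = √(28.9030 / 7) = √4.1290 = 2.0320%
VaR = −(r̄ − z·σ) = −(-0.6500 − 2.326 × 2.0320) = −(-5.3764) = 5.3764%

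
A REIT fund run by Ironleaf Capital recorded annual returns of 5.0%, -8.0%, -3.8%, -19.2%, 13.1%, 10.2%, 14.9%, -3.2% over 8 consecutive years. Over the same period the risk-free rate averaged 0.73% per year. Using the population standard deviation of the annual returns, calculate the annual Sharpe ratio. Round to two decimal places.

0.04

μ = (5 − 8 − 3.8 − 19.2 + 13.1 + 10.2 + 14.9 − 3.2) / 8 = 1.1250%
Population std dev = √[969.8550 / 8] = 11.0105%
Sharpe = (μ − rf) / σ = (1.1250 − 0.73) / 11.0105 = 0.3950 / 11.0105 = 0.0359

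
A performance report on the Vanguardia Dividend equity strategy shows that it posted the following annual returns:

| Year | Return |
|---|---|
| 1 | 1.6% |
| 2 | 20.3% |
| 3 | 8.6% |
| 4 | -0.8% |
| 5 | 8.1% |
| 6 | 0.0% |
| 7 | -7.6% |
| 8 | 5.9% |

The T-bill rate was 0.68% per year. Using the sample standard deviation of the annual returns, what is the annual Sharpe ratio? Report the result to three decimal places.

0.461

μ = (1.6 + 20.3 + 8.6 − 0.8 + 8.1 + 0 − 7.6 + 5.9) / 8 = 4.5125%
Sample σ = √[Σ(r − μ)² / 7] = √[484.5288 / 7] = √69.2184 = 8.3198%
Sharpe = (μ − rf) / σ = (4.5125 − 0.68) / 8.3198 = 3.8325 / 8.3198 = 0.4606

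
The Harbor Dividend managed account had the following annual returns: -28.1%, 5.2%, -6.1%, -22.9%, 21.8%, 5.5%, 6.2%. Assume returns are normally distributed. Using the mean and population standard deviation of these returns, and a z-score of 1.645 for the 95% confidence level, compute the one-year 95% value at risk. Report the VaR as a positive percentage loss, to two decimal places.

29.54

r̄ = (-28.1 + 5.2 − 6.1 − 22.9 + 21.8 + 5.5 + 6.2) / 7 = -18.40 / 7 = -2.6286%
Σ(r − r̄)² = (-28.1 − (-2.6286))² + (5.2 − (-2.6286))² + (-6.1 − (-2.6286))² + … = 1873.8343
σ = √[1873.8343 / 7] = 16.3613%
VaR = −(r̄ − z·σ) = −(-2.6286 − 1.645 × 16.3613) = −(-29.5429) = 29.5429%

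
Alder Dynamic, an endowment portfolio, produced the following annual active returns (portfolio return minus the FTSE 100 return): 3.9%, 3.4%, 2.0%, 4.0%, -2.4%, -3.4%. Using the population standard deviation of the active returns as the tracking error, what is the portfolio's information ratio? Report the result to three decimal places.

0.414

μ = (3.9 + 3.4 + 2 + 4 − 2.4 − 3.4) / 6 = 1.2500%
Population std dev = √[54.7150 / 6] = 3.0198%
IR = μ / tracking error = 1.2500 / 3.0198 = 0.4139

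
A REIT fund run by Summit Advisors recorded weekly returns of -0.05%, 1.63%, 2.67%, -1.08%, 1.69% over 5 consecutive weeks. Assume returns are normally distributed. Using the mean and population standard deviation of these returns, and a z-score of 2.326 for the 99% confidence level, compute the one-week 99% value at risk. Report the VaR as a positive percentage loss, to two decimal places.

r̄ = (-0.05 + 1.63 + 2.67 − 1.08 + 1.69) / 5 = 0.9720%
Σ(r − r̄)² = (-0.05 − 0.9720)² + (1.63 − 0.9720)² + (2.67 − 0.9720)² + … = 9.0869
population σ = √(9.0869 / 5) = √1.8174 = 1.3481%
VaR = −(r̄ − z·σ) = −(0.9720 − 2.326 × 1.3481) = −(-2.1637) = 2.1637%

2.16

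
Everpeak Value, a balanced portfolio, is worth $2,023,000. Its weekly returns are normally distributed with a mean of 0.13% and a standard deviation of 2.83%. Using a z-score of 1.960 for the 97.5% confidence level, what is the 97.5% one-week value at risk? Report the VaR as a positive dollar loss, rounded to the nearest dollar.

Return at the 97.5% tail: μ − z·σ = 0.13% − 1.960 × 2.83% = 0.13 − 5.5468 = -5.4168%
VaR = −(-5.4168%) × $2,023,000 = 5.4168% × $2,023,000 = $109,582

$109,582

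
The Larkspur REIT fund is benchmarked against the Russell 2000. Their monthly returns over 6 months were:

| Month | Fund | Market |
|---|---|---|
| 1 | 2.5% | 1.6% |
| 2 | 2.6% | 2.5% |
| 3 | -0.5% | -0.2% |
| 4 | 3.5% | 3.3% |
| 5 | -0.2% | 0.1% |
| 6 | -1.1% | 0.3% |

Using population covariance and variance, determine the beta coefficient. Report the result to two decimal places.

r̄p = 1.1333%,  r̄m = 1.2667%
Cov = Σ(rp − r̄p)(rm − r̄m) / 6 = 2.1978
Var(rm) = Σ(rm − r̄m)² / 6 = 1.7022
β = Cov / Var = 2.1978 / 1.7022 = 1.2912

1.29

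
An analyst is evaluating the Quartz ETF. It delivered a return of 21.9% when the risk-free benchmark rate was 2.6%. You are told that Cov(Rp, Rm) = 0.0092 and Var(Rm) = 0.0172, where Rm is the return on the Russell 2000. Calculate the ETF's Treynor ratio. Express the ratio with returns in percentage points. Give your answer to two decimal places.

β = Cov / Var = 0.0092 / 0.0172 = 0.5349
Treynor = (Rp − Rf) / β = (21.9% − 2.6%) / 0.5349 = 19.30 / 0.5349 = 36.0815

36.08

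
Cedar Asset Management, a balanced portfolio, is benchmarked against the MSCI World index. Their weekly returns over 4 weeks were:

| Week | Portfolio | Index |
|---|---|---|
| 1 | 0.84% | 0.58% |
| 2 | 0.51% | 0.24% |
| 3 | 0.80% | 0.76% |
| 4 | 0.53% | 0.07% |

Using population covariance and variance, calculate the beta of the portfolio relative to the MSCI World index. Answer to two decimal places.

0.50

r̄p = 0.6700%,  r̄m = 0.4125%
Cov = Σ(rp − r̄p)(rm − r̄m) / 4 = 0.0373
Var(rm) = Σ(rm − r̄m)² / 4 = 0.0740
β = Cov / Var = 0.0373 / 0.0740 = 0.5041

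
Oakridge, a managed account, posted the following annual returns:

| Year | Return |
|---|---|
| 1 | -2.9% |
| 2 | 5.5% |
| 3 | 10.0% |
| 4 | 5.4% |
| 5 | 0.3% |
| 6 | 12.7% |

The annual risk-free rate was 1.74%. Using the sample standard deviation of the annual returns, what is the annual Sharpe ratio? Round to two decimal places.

r̄ = (-2.9 + 5.5 + 10 + 5.4 + 0.3 + 12.7) / 6 = 31.00 / 6 = 5.1667%
Σ(r − r̄)² = (-2.9 − 5.1667)² + (5.5 − 5.1667)² + … = 169.0333
sample σ = √(169.0333 / 5) = √33.8067 = 5.8144%
Sharpe = (r̄ − rf) / σ = (5.1667 − 1.74) / 5.8144 = 3.4267 / 5.8144 = 0.5893

0.59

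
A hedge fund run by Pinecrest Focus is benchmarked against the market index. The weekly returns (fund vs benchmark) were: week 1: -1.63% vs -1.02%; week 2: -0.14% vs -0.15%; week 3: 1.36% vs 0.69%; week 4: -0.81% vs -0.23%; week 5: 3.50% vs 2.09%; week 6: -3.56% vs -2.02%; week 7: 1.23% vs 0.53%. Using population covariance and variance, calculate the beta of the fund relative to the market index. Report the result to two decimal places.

r̄p = -0.0071%,  r̄m = -0.0157%
Cov = Σ(rp − r̄p)(rm − r̄m) / 7 = 2.5665
Var(rm) = Σ(rm − r̄m)² / 7 = 1.4742
β = Cov / Var = 2.5665 / 1.4742 = 1.7409

1.74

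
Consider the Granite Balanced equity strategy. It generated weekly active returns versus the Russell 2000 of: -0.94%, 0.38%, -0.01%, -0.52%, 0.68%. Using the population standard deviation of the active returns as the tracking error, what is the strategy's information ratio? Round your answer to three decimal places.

-0.140

μ = (-0.94 + 0.38 − 0.01 − 0.52 + 0.68) / 5 = -0.410 / 5 = -0.0820%
Σ(r − μ)² = 1.7273; population σ = √(1.7273/5) = 0.5878%
IR = μ / tracking error = -0.0820 / 0.5878 = -0.1395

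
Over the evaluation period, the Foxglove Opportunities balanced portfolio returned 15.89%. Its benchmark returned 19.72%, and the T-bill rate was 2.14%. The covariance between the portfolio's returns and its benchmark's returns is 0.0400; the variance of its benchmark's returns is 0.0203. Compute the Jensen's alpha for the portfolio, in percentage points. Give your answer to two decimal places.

-20.89

β = Cov / Var = 0.0400 / 0.0203 = 1.9704
E[R] = Rf + β(Rm − Rf) = 2.14% + 1.9704 × (19.72% − 2.14%) = 36.7796%
α = Rp − E[R] = 15.89% − 36.7796% = -20.8896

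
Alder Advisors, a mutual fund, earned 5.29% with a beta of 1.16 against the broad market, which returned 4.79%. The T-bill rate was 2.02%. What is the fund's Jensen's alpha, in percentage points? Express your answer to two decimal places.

0.06

CAPM expected return = Rf + β(Rm − Rf) = 2.02% + 1.16 × (4.79% − 2.02%) = 2.02 + 1.16 × 2.77 = 5.2332%
Jensen's α = Rp − E[R] = 5.29% − 5.2332% = 0.0568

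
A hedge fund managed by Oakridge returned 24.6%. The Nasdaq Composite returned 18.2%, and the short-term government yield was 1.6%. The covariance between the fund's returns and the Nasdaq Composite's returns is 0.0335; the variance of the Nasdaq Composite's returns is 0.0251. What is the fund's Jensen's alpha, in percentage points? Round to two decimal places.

β = Cov / Var = 0.0335 / 0.0251 = 1.3347
E[R] = Rf + β(Rm − Rf) = 1.6% + 1.3347 × (18.2% − 1.6%) = 23.7560%
α = Rp − E[R] = 24.6% − 23.7560% = 0.8440

0.84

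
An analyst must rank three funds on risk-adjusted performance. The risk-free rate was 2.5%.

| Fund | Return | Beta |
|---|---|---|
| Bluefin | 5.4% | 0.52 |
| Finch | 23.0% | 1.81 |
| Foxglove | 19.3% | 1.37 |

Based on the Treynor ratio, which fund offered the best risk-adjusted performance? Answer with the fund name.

Bluefin: Treynor = (5.4% − 2.5%) / 0.52 = 5.577
Finch: Treynor = (23.0% − 2.5%) / 1.81 = 11.326
Foxglove: Treynor = (19.3% − 2.5%) / 1.37 = 12.263
Highest: Foxglove (12.263).

Foxglove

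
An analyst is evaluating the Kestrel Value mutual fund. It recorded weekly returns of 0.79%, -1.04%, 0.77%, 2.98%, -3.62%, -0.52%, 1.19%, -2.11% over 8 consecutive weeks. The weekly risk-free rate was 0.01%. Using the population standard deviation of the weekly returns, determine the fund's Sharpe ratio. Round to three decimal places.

r̄ = (0.79 − 1.04 + 0.77 + 2.98 − 3.62 − 0.52 + 1.19 − 2.11) / 8 = -0.1950%
Σ(r − r̄)² = (0.79 − (-0.1950))² + (-1.04 − (-0.1950))² + (0.77 − (-0.1950))² + … = 30.1178
σ = √[30.1178 / 8] = 1.9403%
Sharpe = (r̄ − rf) / σ = (-0.1950 − 0.01) / 1.9403 = -0.2050 / 1.9403 = -0.1057

-0.106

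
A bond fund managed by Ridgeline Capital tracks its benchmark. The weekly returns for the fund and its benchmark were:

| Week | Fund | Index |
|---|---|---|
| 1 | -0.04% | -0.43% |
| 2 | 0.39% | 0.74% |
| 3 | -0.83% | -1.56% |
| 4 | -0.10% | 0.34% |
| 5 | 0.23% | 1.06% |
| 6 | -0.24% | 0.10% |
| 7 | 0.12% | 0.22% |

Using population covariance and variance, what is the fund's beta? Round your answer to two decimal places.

r̄p = -0.0671%,  r̄m = 0.0671%
Cov = Σ(rp − r̄p)(rm − r̄m) / 7 = 0.2635
Var(rm) = Σ(rm − r̄m)² / 7 = 0.6332
β = Cov / Var = 0.2635 / 0.6332 = 0.4161

0.42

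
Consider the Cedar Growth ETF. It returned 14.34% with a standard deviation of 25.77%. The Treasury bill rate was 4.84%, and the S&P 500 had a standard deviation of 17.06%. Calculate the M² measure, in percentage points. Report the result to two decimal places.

Sharpe = (Rp − Rf) / σp = (14.34% − 4.84%) / 25.77% = 0.3686
M² = Rf + Sharpe × σm = 4.84% + 0.3686 × 17.06% = 11.1283%

11.13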